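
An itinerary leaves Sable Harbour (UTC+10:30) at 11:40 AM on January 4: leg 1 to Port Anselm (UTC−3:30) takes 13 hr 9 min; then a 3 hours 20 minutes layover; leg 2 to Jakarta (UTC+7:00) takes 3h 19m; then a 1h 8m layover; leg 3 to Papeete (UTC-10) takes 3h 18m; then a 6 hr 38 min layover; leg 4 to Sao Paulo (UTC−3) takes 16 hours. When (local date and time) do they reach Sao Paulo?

9:02 PM on Jan 5

Convert departure to UTC: 11:40 AM − 10:30 = 1:10 AM UTC on Jan 4.
Add 13 hours and 9 minutes leg 1 → 2:19 PM UTC.
Add 3 hours and 20 minutes layover in Port Anselm → 5:39 PM UTC.
Add 3 hours and 19 minutes leg 2 → 8:58 PM UTC.
Add 1 hour 8 minutes layover in Jakarta → 10:06 PM UTC.
Add 3 hours 18 minutes leg 3 → 1:24 AM UTC (Jan 5).
Add 6 hours and 38 minutes layover in Papeete → 8:02 AM UTC.
Add 16 hours leg 4 → 12:02 AM UTC (Jan 6).
Sao Paulo is UTC−3:00, so local arrival = 12:02 AM − 3:00 = 9:02 PM on Jan 5.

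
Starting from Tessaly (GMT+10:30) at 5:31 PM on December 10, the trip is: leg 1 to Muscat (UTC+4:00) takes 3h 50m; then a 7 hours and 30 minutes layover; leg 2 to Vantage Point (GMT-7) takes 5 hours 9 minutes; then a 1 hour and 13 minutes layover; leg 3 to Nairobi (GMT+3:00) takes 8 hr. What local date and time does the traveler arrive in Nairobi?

Convert departure to UTC: 5:31 PM − 10:30 = 7:01 AM UTC on Dec 10.
Add 3 hours and 50 minutes leg 1 → 10:51 AM UTC.
Add 7 hours and 30 minutes layover in Muscat → 6:21 PM UTC.
Add 5 hours and 9 minutes leg 2 → 11:30 PM UTC.
Add 1 hour and 13 minutes layover in Vantage Point → 12:43 AM UTC (Dec 11).
Add 8 hours leg 3 → 8:43 AM UTC.
Nairobi is UTC+3:00, so local arrival = 8:43 AM + 3:00 = 11:43 AM on Dec 11.

11:43 AM on December 11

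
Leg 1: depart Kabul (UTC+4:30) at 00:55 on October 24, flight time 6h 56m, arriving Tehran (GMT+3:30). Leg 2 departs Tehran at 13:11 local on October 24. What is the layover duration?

6 hours 20 minutes

Convert departure to UTC: 00:55 − 4:30 = 20:25 UTC on Oct 23.
Add 6 hours and 56 minutes flight time → 03:21 UTC (Oct 24).
Tehran is UTC+3:30, so local arrival = 03:21 + 3:30 = 06:51 on Oct 24.
Layover = 13:11 − 06:51 = 6 hours 20 minutes.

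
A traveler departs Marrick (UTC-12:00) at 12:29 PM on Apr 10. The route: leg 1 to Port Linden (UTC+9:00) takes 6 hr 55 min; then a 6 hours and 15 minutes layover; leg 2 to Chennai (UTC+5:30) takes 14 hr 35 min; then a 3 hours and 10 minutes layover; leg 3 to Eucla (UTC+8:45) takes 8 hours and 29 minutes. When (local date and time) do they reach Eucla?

12:38 AM on April 13

Convert departure to UTC: 12:29 PM + 12:00 = 12:29 AM UTC on Apr 11.
Add 6 hours 55 minutes leg 1 → 7:24 AM UTC.
Add 6 hours 15 minutes layover in Port Linden → 1:39 PM UTC.
Add 14 hours 35 minutes leg 2 → 4:14 AM UTC (Apr 12).
Add 3 hours 10 minutes layover in Chennai → 7:24 AM UTC.
Add 8 hours 29 minutes leg 3 → 3:53 PM UTC.
Eucla is UTC+8:45, so local arrival = 3:53 PM + 8:45 = 12:38 AM on Apr 13.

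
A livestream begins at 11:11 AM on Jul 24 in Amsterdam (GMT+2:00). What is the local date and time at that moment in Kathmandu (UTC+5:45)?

Kathmandu is 3:45 ahead of Amsterdam.
Shift by the zone difference: 11:11 AM + 3:45 = 2:56 PM on Jul 24 in Kathmandu.

2:56 PM on July 24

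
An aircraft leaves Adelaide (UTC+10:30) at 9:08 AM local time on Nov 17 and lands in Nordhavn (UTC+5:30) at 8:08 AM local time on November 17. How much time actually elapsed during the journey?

Nordhavn is 5:00 behind Adelaide.
Clock-face elapsed time (ignoring zones) is −1 hour.
Actual elapsed = −1 hour + 5:00 = 4 hours.

4 hours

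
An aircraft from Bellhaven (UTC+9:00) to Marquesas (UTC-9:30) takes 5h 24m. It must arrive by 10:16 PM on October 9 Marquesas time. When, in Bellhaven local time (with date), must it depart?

11:22 AM on October 10

Target arrival in UTC: 10:16 PM + 9:30 = 7:46 AM on Oct 10.
Subtract 5 hours and 24 minutes → departure 2:22 AM UTC on Oct 10.
Bellhaven is UTC+9:00: 2:22 AM + 9:00 = 11:22 AM on Oct 10.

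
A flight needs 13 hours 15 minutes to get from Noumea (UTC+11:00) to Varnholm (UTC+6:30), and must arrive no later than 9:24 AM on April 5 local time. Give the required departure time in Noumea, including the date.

12:39 AM on April 5

Target arrival in UTC: 9:24 AM − 6:30 = 2:54 AM on Apr 5.
Subtract 13 hours 15 minutes → departure 1:39 PM UTC on Apr 4.
Noumea is UTC+11:00: 1:39 PM + 11:00 = 12:39 AM on Apr 5.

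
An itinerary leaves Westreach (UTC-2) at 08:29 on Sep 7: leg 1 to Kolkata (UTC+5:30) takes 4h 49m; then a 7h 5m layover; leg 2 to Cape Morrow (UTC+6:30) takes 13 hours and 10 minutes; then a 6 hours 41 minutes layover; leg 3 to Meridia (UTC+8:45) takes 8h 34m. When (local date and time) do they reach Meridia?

Convert departure to UTC: 08:29 + 2:00 = 10:29 UTC on Sep 7.
Add 4 hours and 49 minutes leg 1 → 15:18 UTC.
Add 7 hours and 5 minutes layover in Kolkata → 22:23 UTC.
Add 13 hours 10 minutes leg 2 → 11:33 UTC (Sep 8).
Add 6 hours and 41 minutes layover in Cape Morrow → 18:14 UTC.
Add 8 hours 34 minutes leg 3 → 02:48 UTC (Sep 9).
Meridia is UTC+8:45, so local arrival = 02:48 + 8:45 = 11:33 on Sep 9.

11:33 on Sep 9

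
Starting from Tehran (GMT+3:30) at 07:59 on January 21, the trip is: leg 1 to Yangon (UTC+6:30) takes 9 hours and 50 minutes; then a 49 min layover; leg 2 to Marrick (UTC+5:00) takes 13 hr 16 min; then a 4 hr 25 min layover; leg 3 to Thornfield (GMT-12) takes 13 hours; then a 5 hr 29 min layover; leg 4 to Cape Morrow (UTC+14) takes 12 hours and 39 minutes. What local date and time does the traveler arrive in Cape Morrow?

Convert departure to UTC: 07:59 − 3:30 = 04:29 UTC on Jan 21.
Add 9 hours 50 minutes leg 1 → 14:19 UTC.
Add 49 minutes layover in Yangon → 15:08 UTC.
Add 13 hours and 16 minutes leg 2 → 04:24 UTC (Jan 22).
Add 4 hours and 25 minutes layover in Marrick → 08:49 UTC.
Add 13 hours leg 3 → 21:49 UTC.
Add 5 hours and 29 minutes layover in Thornfield → 03:18 UTC (Jan 23).
Add 12 hours 39 minutes leg 4 → 15:57 UTC.
Cape Morrow is UTC+14:00, so local arrival = 15:57 + 14:00 = 05:57 on Jan 24.

05:57 on January 24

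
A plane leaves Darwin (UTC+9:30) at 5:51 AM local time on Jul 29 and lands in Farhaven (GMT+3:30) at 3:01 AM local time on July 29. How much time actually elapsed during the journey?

Farhaven is 6:00 behind Darwin.
Clock-face elapsed time (ignoring zones) is −2 hours 50 minutes.
Actual elapsed = −2 hours 50 minutes + 6:00 = 3 hours 10 minutes.

3 hours 10 minutes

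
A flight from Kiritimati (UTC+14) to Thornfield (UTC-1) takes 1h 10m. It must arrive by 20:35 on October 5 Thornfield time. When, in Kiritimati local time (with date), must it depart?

10:25 on Oct 6

Target arrival in UTC: 20:35 + 1:00 = 21:35 on Oct 5.
Subtract 1 hour 10 minutes → departure 20:25 UTC on Oct 5.
Kiritimati is UTC+14:00: 20:25 + 14:00 = 10:25 on Oct 6.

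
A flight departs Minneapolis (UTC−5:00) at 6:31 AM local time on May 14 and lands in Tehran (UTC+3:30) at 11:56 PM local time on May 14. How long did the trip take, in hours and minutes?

8 hours 55 minutes

Departure in UTC: 6:31 AM + 5:00 = 11:31 AM on May 14.
Arrival in UTC: 11:56 PM − 3:30 = 8:26 PM on May 14.
Elapsed = 8:26 PM − 11:31 AM = 8 hours 55 minutes.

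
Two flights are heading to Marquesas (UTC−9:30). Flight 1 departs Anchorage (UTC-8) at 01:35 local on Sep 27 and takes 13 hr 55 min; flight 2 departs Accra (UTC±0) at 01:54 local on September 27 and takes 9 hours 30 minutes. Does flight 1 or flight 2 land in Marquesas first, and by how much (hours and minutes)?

Flight 1 in UTC: 01:35 + 8:00 = 09:35 on Sep 27.
+13 hours 55 minutes → arrive 23:30 UTC on Sep 27.
Flight 2 departs at 01:54 UTC (Sep 27).
+9 hours and 30 minutes → arrive 11:24 UTC on Sep 27.
Flight 2 lands earlier by 12 hours 6 minutes.

the second, by 12 hours 6 minutes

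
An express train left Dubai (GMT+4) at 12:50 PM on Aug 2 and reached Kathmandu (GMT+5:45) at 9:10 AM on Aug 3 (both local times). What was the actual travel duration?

Kathmandu is 1:45 ahead of Dubai.
Clock-face elapsed time (ignoring zones) is 20 hours 20 minutes.
Actual elapsed = 20 hours 20 minutes − 1:45 = 18 hours 35 minutes.

18 hours 35 minutes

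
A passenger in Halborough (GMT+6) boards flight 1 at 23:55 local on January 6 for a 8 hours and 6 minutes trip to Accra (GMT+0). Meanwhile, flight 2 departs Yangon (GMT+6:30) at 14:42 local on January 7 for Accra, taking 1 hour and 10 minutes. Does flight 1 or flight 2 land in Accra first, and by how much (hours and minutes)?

the first, by 7 hours 21 minutes

Flight 1 in UTC: 23:55 − 6:00 = 17:55 on Jan 6.
+8 hours 6 minutes → arrive 02:01 UTC on Jan 7.
Flight 2 in UTC: 14:42 − 6:30 = 08:12 on Jan 7.
+1 hour and 10 minutes → arrive 09:22 UTC on Jan 7.
Flight 1 lands earlier by 7 hours 21 minutes.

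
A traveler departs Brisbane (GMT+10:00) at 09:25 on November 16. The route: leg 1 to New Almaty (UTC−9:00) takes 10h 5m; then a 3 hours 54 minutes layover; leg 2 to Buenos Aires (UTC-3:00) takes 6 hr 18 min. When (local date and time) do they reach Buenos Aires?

16:42 on Nov 16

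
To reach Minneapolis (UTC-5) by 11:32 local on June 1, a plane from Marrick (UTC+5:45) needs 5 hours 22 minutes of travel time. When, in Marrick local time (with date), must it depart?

16:55 on Jun 1

Target arrival in UTC: 11:32 + 5:00 = 16:32 on Jun 1.
Subtract 5 hours and 22 minutes → departure 11:10 UTC on Jun 1.
Marrick is UTC+5:45: 11:10 + 5:45 = 16:55 on Jun 1.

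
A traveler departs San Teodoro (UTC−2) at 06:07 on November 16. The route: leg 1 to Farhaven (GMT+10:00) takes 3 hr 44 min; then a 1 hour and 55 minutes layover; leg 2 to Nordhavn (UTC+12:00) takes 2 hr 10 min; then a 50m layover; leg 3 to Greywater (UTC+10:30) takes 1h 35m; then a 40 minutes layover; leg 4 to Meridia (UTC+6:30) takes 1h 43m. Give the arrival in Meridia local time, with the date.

03:14 on November 17

Convert departure to UTC: 06:07 + 2:00 = 08:07 UTC on Nov 16.
Add 3 hours 44 minutes leg 1 → 11:51 UTC.
Add 1 hour 55 minutes layover in Farhaven → 13:46 UTC.
Add 2 hours and 10 minutes leg 2 → 15:56 UTC.
Add 50 minutes layover in Nordhavn → 16:46 UTC.
Add 1 hour 35 minutes leg 3 → 18:21 UTC.
Add 40 minutes layover in Greywater → 19:01 UTC.
Add 1 hour and 43 minutes leg 4 → 20:44 UTC.
Meridia is UTC+6:30, so local arrival = 20:44 + 6:30 = 03:14 on Nov 17.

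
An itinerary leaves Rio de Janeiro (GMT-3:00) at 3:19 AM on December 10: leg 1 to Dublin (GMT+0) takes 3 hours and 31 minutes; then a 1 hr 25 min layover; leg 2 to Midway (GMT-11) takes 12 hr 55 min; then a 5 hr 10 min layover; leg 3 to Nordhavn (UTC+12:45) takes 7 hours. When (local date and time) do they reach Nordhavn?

Convert departure to UTC: 3:19 AM + 3:00 = 6:19 AM UTC on Dec 10.
Add 3 hours 31 minutes leg 1 → 9:50 AM UTC.
Add 1 hour 25 minutes layover in Dublin → 11:15 AM UTC.
Add 12 hours 55 minutes leg 2 → 12:10 AM UTC (Dec 11).
Add 5 hours and 10 minutes layover in Midway → 5:20 AM UTC.
Add 7 hours leg 3 → 12:20 PM UTC.
Nordhavn is UTC+12:45, so local arrival = 12:20 PM + 12:45 = 1:05 AM on Dec 12.

1:05 AM on December 12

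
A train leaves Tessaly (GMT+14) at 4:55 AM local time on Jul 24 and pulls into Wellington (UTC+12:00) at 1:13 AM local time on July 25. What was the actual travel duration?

22 hours 18 minutes

Departure in UTC: 4:55 AM − 14:00 = 2:55 PM on Jul 23.
Arrival in UTC: 1:13 AM − 12:00 = 1:13 PM on Jul 24.
Elapsed = 1:13 PM − 2:55 PM (+1 day) = 22 hours 18 minutes.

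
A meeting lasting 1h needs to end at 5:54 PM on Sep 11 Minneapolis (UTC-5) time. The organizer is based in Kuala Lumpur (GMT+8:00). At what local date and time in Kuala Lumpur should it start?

5:54 AM on Sep 12

Target end time in UTC: 5:54 PM + 5:00 = 10:54 PM on Sep 11.
Subtract 1 hour → start 9:54 PM UTC on Sep 11.
Kuala Lumpur is UTC+8:00: 9:54 PM + 8:00 = 5:54 AM on Sep 12.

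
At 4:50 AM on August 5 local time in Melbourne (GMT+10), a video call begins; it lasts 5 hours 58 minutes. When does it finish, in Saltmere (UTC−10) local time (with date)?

Convert start to UTC: 4:50 AM − 10:00 = 6:50 PM UTC on Aug 4.
Add 5 hours 58 minutes duration → 12:48 AM UTC (Aug 5).
Saltmere is UTC−10:00, so local end time = 12:48 AM − 10:00 = 2:48 PM on Aug 4.

2:48 PM on August 4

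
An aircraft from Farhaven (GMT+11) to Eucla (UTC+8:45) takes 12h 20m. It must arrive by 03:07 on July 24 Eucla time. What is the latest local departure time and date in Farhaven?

17:02 on July 23

Target arrival in UTC: 03:07 − 8:45 = 18:22 on Jul 23.
Subtract 12 hours 20 minutes → departure 06:02 UTC on Jul 23.
Farhaven is UTC+11:00: 06:02 + 11:00 = 17:02 on Jul 23.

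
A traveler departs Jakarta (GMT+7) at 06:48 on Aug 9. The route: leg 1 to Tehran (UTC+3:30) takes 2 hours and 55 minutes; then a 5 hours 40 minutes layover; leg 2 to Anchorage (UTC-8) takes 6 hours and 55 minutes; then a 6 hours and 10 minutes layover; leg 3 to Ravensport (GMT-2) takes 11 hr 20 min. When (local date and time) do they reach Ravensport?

06:48 on August 10

Convert departure to UTC: 06:48 − 7:00 = 23:48 UTC on Aug 8.
Add 2 hours 55 minutes leg 1 → 02:43 UTC (Aug 9).
Add 5 hours and 40 minutes layover in Tehran → 08:23 UTC.
Add 6 hours 55 minutes leg 2 → 15:18 UTC.
Add 6 hours and 10 minutes layover in Anchorage → 21:28 UTC.
Add 11 hours and 20 minutes leg 3 → 08:48 UTC (Aug 10).
Ravensport is UTC−2:00, so local arrival = 08:48 − 2:00 = 06:48 on Aug 10.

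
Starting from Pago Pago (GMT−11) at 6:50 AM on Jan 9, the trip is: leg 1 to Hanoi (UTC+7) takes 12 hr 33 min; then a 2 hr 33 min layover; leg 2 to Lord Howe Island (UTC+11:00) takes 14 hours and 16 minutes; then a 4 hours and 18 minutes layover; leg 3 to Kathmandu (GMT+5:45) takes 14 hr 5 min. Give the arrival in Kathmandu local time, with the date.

Convert departure to UTC: 6:50 AM + 11:00 = 5:50 PM UTC on Jan 9.
Add 12 hours and 33 minutes leg 1 → 6:23 AM UTC (Jan 10).
Add 2 hours and 33 minutes layover in Hanoi → 8:56 AM UTC.
Add 14 hours 16 minutes leg 2 → 11:12 PM UTC.
Add 4 hours and 18 minutes layover in Lord Howe Island → 3:30 AM UTC (Jan 11).
Add 14 hours 5 minutes leg 3 → 5:35 PM UTC.
Kathmandu is UTC+5:45, so local arrival = 5:35 PM + 5:45 = 11:20 PM on Jan 11.

11:20 PM on January 11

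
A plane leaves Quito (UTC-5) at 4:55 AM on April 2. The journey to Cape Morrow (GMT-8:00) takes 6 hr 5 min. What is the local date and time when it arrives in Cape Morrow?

Convert departure to UTC: 4:55 AM + 5:00 = 9:55 AM UTC on Apr 2.
Add 6 hours 5 minutes travel time → 4:00 PM UTC.
Cape Morrow is UTC−8:00, so local arrival = 4:00 PM − 8:00 = 8:00 AM on Apr 2.

8:00 AM on April 2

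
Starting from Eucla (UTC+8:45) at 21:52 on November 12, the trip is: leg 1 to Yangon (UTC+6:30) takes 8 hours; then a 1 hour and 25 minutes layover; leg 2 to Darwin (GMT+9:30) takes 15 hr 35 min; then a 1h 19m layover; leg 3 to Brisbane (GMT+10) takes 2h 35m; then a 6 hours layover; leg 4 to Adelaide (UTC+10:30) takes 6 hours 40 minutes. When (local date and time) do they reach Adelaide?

Convert departure to UTC: 21:52 − 8:45 = 13:07 UTC on Nov 12.
Add 8 hours leg 1 → 21:07 UTC.
Add 1 hour 25 minutes layover in Yangon → 22:32 UTC.
Add 15 hours 35 minutes leg 2 → 14:07 UTC (Nov 13).
Add 1 hour 19 minutes layover in Darwin → 15:26 UTC.
Add 2 hours and 35 minutes leg 3 → 18:01 UTC.
Add 6 hours layover in Brisbane → 00:01 UTC (Nov 14).
Add 6 hours and 40 minutes leg 4 → 06:41 UTC.
Adelaide is UTC+10:30, so local arrival = 06:41 + 10:30 = 17:11 on Nov 14.

17:11 on Nov 14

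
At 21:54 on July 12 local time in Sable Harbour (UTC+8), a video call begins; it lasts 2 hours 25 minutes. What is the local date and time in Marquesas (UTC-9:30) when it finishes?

06:49 on July 12

Convert start to UTC: 21:54 − 8:00 = 13:54 UTC on Jul 12.
Add 2 hours and 25 minutes duration → 16:19 UTC.
Marquesas is UTC−9:30, so local end time = 16:19 − 9:30 = 06:49 on Jul 12.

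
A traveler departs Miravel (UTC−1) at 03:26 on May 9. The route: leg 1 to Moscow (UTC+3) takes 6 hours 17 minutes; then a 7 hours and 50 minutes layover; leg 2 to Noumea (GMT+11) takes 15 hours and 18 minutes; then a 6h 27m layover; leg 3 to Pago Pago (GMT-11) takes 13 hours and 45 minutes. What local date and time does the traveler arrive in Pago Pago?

19:03 on May 10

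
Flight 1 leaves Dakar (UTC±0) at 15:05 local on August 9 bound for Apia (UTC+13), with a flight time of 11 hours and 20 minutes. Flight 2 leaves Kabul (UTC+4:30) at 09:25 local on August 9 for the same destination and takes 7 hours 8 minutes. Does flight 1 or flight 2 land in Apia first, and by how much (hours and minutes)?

the second, by 14 hours 22 minutes

Flight 1 departs at 15:05 UTC (Aug 9).
+11 hours 20 minutes → arrive 02:25 UTC on Aug 10.
Flight 2 in UTC: 09:25 − 4:30 = 04:55 on Aug 9.
+7 hours 8 minutes → arrive 12:03 UTC on Aug 9.
Flight 2 lands earlier by 14 hours 22 minutes.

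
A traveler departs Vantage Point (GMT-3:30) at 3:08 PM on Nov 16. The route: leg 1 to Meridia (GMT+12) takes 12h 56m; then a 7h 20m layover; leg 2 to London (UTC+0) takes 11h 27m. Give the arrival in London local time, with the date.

Convert departure to UTC: 3:08 PM + 3:30 = 6:38 PM UTC on Nov 16.
Add 12 hours and 56 minutes leg 1 → 7:34 AM UTC (Nov 17).
Add 7 hours and 20 minutes layover in Meridia → 2:54 PM UTC.
Add 11 hours and 27 minutes leg 2 → 2:21 AM UTC (Nov 18).
London is UTC+0, so local arrival is the same: 2:21 AM on Nov 18.

2:21 AM on November 18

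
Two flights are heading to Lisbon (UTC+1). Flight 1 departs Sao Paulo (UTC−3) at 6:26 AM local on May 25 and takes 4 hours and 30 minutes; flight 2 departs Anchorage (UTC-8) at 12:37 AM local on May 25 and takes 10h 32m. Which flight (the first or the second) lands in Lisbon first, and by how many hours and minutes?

the first, by 5 hours 13 minutes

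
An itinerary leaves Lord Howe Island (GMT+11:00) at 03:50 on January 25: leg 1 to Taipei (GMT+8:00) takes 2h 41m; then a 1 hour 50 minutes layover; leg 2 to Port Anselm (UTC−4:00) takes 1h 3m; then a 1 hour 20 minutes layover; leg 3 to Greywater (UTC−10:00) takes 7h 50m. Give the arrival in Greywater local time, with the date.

21:34 on January 24

Convert departure to UTC: 03:50 − 11:00 = 16:50 UTC on Jan 24.
Add 2 hours and 41 minutes leg 1 → 19:31 UTC.
Add 1 hour 50 minutes layover in Taipei → 21:21 UTC.
Add 1 hour 3 minutes leg 2 → 22:24 UTC.
Add 1 hour and 20 minutes layover in Port Anselm → 23:44 UTC.
Add 7 hours and 50 minutes leg 3 → 07:34 UTC (Jan 25).
Greywater is UTC−10:00, so local arrival = 07:34 − 10:00 = 21:34 on Jan 24.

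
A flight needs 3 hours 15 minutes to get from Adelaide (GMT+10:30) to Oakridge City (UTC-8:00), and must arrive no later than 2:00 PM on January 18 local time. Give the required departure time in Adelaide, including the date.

5:15 AM on January 19

Target arrival in UTC: 2:00 PM + 8:00 = 10:00 PM on Jan 18.
Subtract 3 hours and 15 minutes → departure 6:45 PM UTC on Jan 18.
Adelaide is UTC+10:30: 6:45 PM + 10:30 = 5:15 AM on Jan 19.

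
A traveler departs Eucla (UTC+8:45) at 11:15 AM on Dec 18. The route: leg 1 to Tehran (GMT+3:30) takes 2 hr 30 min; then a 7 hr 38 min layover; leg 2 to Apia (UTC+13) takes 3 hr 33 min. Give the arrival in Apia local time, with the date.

Convert departure to UTC: 11:15 AM − 8:45 = 2:30 AM UTC on Dec 18.
Add 2 hours 30 minutes leg 1 → 5:00 AM UTC.
Add 7 hours and 38 minutes layover in Tehran → 12:38 PM UTC.
Add 3 hours and 33 minutes leg 2 → 4:11 PM UTC.
Apia is UTC+13:00, so local arrival = 4:11 PM + 13:00 = 5:11 AM on Dec 19.

5:11 AM on December 19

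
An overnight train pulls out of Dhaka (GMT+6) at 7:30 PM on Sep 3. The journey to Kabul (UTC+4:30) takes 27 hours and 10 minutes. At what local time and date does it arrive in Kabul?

9:10 PM on September 4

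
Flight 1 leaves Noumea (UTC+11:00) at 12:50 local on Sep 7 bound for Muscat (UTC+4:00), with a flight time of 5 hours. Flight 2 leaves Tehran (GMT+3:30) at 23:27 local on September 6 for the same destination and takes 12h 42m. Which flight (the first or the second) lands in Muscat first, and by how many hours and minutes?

Flight 1 in UTC: 12:50 − 11:00 = 01:50 on Sep 7.
+5 hours → arrive 06:50 UTC on Sep 7.
Flight 2 in UTC: 23:27 − 3:30 = 19:57 on Sep 6.
+12 hours 42 minutes → arrive 08:39 UTC on Sep 7.
Flight 1 lands earlier by 1 hour 49 minutes.

the first, by 1 hour 49 minutes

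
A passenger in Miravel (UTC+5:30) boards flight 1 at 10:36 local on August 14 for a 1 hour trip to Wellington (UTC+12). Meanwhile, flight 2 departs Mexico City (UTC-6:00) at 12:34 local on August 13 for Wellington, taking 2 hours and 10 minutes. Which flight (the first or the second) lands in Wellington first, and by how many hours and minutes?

Flight 1 in UTC: 10:36 − 5:30 = 05:06 on Aug 14.
+1 hour → arrive 06:06 UTC on Aug 14.
Flight 2 in UTC: 12:34 + 6:00 = 18:34 on Aug 13.
+2 hours 10 minutes → arrive 20:44 UTC on Aug 13.
Flight 2 lands earlier by 9 hours 22 minutes.

the second, by 9 hours 22 minutes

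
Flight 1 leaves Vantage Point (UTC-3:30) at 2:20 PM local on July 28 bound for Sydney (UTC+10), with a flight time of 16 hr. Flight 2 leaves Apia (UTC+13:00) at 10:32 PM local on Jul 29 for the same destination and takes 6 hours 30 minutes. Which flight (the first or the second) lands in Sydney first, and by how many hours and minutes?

Flight 1 in UTC: 2:20 PM + 3:30 = 5:50 PM on Jul 28.
+16 hours → arrive 9:50 AM UTC on Jul 29.
Flight 2 in UTC: 10:32 PM − 13:00 = 9:32 AM on Jul 29.
+6 hours and 30 minutes → arrive 4:02 PM UTC on Jul 29.
Flight 1 lands earlier by 6 hours 12 minutes.

the first, by 6 hours 12 minutes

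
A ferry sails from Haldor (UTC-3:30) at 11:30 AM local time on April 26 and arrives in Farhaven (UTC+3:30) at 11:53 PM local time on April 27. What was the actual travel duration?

29 hours 23 minutes

Departure in UTC: 11:30 AM + 3:30 = 3:00 PM on Apr 26.
Arrival in UTC: 11:53 PM − 3:30 = 8:23 PM on Apr 27.
Elapsed = 8:23 PM − 3:00 PM (+1 day) = 29 hours 23 minutes.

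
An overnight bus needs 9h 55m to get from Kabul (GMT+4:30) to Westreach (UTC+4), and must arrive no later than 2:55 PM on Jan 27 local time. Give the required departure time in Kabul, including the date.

Target arrival in UTC: 2:55 PM − 4:00 = 10:55 AM on Jan 27.
Subtract 9 hours 55 minutes → departure 1:00 AM UTC on Jan 27.
Kabul is UTC+4:30: 1:00 AM + 4:30 = 5:30 AM on Jan 27.

5:30 AM on Jan 27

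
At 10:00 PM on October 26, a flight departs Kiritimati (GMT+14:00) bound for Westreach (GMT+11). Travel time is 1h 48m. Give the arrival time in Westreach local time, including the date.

Convert departure to UTC: 10:00 PM − 14:00 = 8:00 AM UTC on Oct 26.
Add 1 hour 48 minutes travel time → 9:48 AM UTC.
Westreach is UTC+11:00, so local arrival = 9:48 AM + 11:00 = 8:48 PM on Oct 26.

8:48 PM on October 26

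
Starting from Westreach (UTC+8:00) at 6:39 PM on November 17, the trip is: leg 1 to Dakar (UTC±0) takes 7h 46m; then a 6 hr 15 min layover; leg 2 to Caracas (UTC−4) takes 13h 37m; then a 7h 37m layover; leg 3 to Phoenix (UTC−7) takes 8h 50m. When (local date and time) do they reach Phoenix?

11:44 PM on Nov 18

Convert departure to UTC: 6:39 PM − 8:00 = 10:39 AM UTC on Nov 17.
Add 7 hours 46 minutes leg 1 → 6:25 PM UTC.
Add 6 hours and 15 minutes layover in Dakar → 12:40 AM UTC (Nov 18).
Add 13 hours and 37 minutes leg 2 → 2:17 PM UTC.
Add 7 hours 37 minutes layover in Caracas → 9:54 PM UTC.
Add 8 hours and 50 minutes leg 3 → 6:44 AM UTC (Nov 19).
Phoenix is UTC−7:00, so local arrival = 6:44 AM − 7:00 = 11:44 PM on Nov 18.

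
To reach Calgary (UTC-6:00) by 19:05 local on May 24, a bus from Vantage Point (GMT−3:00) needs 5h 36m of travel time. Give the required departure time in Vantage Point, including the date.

16:29 on May 24

Target arrival in UTC: 19:05 + 6:00 = 01:05 on May 25.
Subtract 5 hours and 36 minutes → departure 19:29 UTC on May 24.
Vantage Point is UTC−3:00: 19:29 − 3:00 = 16:29 on May 24.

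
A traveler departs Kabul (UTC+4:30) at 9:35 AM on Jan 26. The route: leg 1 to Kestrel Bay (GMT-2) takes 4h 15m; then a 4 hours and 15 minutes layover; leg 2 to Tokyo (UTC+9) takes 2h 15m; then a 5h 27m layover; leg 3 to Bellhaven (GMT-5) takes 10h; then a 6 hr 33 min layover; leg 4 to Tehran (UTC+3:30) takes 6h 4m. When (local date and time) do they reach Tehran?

11:24 PM on January 27

Convert departure to UTC: 9:35 AM − 4:30 = 5:05 AM UTC on Jan 26.
Add 4 hours 15 minutes leg 1 → 9:20 AM UTC.
Add 4 hours 15 minutes layover in Kestrel Bay → 1:35 PM UTC.
Add 2 hours 15 minutes leg 2 → 3:50 PM UTC.
Add 5 hours and 27 minutes layover in Tokyo → 9:17 PM UTC.
Add 10 hours leg 3 → 7:17 AM UTC (Jan 27).
Add 6 hours 33 minutes layover in Bellhaven → 1:50 PM UTC.
Add 6 hours 4 minutes leg 4 → 7:54 PM UTC.
Tehran is UTC+3:30, so local arrival = 7:54 PM + 3:30 = 11:24 PM on Jan 27.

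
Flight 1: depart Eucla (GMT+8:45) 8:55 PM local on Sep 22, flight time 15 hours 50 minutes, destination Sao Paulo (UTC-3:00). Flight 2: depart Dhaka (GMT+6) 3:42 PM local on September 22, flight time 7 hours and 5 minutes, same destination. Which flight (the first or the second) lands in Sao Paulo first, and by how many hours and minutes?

the second, by 11 hours 13 minutes

Flight 1 in UTC: 8:55 PM − 8:45 = 12:10 PM on Sep 22.
+15 hours and 50 minutes → arrive 4:00 AM UTC on Sep 23.
Flight 2 in UTC: 3:42 PM − 6:00 = 9:42 AM on Sep 22.
+7 hours and 5 minutes → arrive 4:47 PM UTC on Sep 22.
Flight 2 lands earlier by 11 hours 13 minutes.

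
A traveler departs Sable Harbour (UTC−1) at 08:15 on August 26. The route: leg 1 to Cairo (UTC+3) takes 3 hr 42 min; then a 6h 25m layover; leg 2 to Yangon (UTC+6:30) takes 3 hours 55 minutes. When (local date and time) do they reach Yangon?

Convert departure to UTC: 08:15 + 1:00 = 09:15 UTC on Aug 26.
Add 3 hours 42 minutes leg 1 → 12:57 UTC.
Add 6 hours 25 minutes layover in Cairo → 19:22 UTC.
Add 3 hours 55 minutes leg 2 → 23:17 UTC.
Yangon is UTC+6:30, so local arrival = 23:17 + 6:30 = 05:47 on Aug 27.

05:47 on Aug 27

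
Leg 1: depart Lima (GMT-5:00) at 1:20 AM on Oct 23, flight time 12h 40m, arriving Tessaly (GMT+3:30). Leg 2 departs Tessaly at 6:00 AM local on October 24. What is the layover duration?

7 hours 30 minutes

Convert departure to UTC: 1:20 AM + 5:00 = 6:20 AM UTC on Oct 23.
Add 12 hours 40 minutes flight time → 7:00 PM UTC.
Tessaly is UTC+3:30, so local arrival = 7:00 PM + 3:30 = 10:30 PM on Oct 23.
Layover = 6:00 AM − 10:30 PM (+1 day) = 7 hours 30 minutes.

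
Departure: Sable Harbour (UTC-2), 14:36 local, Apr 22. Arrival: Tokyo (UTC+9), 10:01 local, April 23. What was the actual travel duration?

Tokyo is 11:00 ahead of Sable Harbour.
Clock-face elapsed time (ignoring zones) is 19 hours 25 minutes.
Actual elapsed = 19 hours 25 minutes − 11:00 = 8 hours 25 minutes.

8 hours 25 minutes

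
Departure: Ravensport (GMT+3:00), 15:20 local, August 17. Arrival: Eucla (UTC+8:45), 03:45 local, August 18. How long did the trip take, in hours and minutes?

6 hours 40 minutes

Departure in UTC: 15:20 − 3:00 = 12:20 on Aug 17.
Arrival in UTC: 03:45 − 8:45 = 19:00 on Aug 17.
Elapsed = 19:00 − 12:20 = 6 hours 40 minutes.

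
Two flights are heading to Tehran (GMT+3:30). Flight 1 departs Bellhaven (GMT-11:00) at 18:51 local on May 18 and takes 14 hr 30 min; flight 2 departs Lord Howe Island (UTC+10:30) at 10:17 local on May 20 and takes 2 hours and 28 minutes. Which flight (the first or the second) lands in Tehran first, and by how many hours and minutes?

Flight 1 in UTC: 18:51 + 11:00 = 05:51 on May 19.
+14 hours and 30 minutes → arrive 20:21 UTC on May 19.
Flight 2 in UTC: 10:17 − 10:30 = 23:47 on May 19.
+2 hours 28 minutes → arrive 02:15 UTC on May 20.
Flight 1 lands earlier by 5 hours 54 minutes.

the first, by 5 hours 54 minutes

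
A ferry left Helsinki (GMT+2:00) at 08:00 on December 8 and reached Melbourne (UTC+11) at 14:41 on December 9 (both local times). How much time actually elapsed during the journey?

21 hours 41 minutes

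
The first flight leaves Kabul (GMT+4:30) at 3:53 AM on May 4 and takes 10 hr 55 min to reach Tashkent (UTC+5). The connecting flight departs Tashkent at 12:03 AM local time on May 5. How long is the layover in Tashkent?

8 hours 45 minutes

Convert departure to UTC: 3:53 AM − 4:30 = 11:23 PM UTC on May 3.
Add 10 hours and 55 minutes flight time → 10:18 AM UTC (May 4).
Tashkent is UTC+5:00, so local arrival = 10:18 AM + 5:00 = 3:18 PM on May 4.
Layover = 12:03 AM − 3:18 PM (+1 day) = 8 hours 45 minutes.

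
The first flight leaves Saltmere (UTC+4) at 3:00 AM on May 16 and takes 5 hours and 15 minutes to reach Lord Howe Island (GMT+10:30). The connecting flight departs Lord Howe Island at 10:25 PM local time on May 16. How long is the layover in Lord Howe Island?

Convert departure to UTC: 3:00 AM − 4:00 = 11:00 PM UTC on May 15.
Add 5 hours 15 minutes flight time → 4:15 AM UTC (May 16).
Lord Howe Island is UTC+10:30, so local arrival = 4:15 AM + 10:30 = 2:45 PM on May 16.
Layover = 10:25 PM − 2:45 PM = 7 hours 40 minutes.

7 hours 40 minutes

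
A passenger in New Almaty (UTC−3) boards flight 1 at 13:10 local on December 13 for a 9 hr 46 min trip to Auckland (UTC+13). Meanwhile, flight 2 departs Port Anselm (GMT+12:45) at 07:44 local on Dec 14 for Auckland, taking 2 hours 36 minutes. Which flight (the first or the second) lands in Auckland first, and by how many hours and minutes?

the second, by 4 hours 21 minutes

Flight 1 in UTC: 13:10 + 3:00 = 16:10 on Dec 13.
+9 hours and 46 minutes → arrive 01:56 UTC on Dec 14.
Flight 2 in UTC: 07:44 − 12:45 = 18:59 on Dec 13.
+2 hours and 36 minutes → arrive 21:35 UTC on Dec 13.
Flight 2 lands earlier by 4 hours 21 minutes.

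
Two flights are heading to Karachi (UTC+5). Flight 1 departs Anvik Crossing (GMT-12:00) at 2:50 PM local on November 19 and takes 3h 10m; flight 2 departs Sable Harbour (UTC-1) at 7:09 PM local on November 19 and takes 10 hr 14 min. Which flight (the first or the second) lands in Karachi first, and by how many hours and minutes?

the first, by 23 minutes

Flight 1 in UTC: 2:50 PM + 12:00 = 2:50 AM on Nov 20.
+3 hours and 10 minutes → arrive 6:00 AM UTC on Nov 20.
Flight 2 in UTC: 7:09 PM + 1:00 = 8:09 PM on Nov 19.
+10 hours 14 minutes → arrive 6:23 AM UTC on Nov 20.
Flight 1 lands earlier by 23 minutes.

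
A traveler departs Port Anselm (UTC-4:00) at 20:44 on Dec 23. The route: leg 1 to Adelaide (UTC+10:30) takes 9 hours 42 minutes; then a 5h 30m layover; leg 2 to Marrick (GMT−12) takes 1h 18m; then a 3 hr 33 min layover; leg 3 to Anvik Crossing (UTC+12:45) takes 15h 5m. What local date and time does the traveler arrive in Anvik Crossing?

Convert departure to UTC: 20:44 + 4:00 = 00:44 UTC on Dec 24.
Add 9 hours and 42 minutes leg 1 → 10:26 UTC.
Add 5 hours and 30 minutes layover in Adelaide → 15:56 UTC.
Add 1 hour 18 minutes leg 2 → 17:14 UTC.
Add 3 hours and 33 minutes layover in Marrick → 20:47 UTC.
Add 15 hours and 5 minutes leg 3 → 11:52 UTC (Dec 25).
Anvik Crossing is UTC+12:45, so local arrival = 11:52 + 12:45 = 00:37 on Dec 26.

00:37 on Dec 26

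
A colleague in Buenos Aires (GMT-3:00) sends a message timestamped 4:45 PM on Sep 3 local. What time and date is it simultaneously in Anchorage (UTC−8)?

Anchorage is 5:00 behind Buenos Aires.
Shift by the zone difference: 4:45 PM − 5:00 = 11:45 AM on Sep 3 in Anchorage.

11:45 AM on Sep 3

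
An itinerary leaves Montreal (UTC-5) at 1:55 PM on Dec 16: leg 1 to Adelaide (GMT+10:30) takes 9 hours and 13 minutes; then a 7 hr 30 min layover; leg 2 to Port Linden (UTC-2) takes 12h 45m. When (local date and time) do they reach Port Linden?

10:23 PM on December 17

Convert departure to UTC: 1:55 PM + 5:00 = 6:55 PM UTC on Dec 16.
Add 9 hours and 13 minutes leg 1 → 4:08 AM UTC (Dec 17).
Add 7 hours 30 minutes layover in Adelaide → 11:38 AM UTC.
Add 12 hours 45 minutes leg 2 → 12:23 AM UTC (Dec 18).
Port Linden is UTC−2:00, so local arrival = 12:23 AM − 2:00 = 10:23 PM on Dec 17.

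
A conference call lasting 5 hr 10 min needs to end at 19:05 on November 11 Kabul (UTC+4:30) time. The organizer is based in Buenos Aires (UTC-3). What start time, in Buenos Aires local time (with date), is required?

06:25 on November 11

Target end time in UTC: 19:05 − 4:30 = 14:35 on Nov 11.
Subtract 5 hours 10 minutes → start 09:25 UTC on Nov 11.
Buenos Aires is UTC−3:00: 09:25 − 3:00 = 06:25 on Nov 11.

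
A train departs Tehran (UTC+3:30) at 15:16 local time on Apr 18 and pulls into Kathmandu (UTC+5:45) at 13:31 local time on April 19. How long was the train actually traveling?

20 hours

Departure in UTC: 15:16 − 3:30 = 11:46 on Apr 18.
Arrival in UTC: 13:31 − 5:45 = 07:46 on Apr 19.
Elapsed = 07:46 − 11:46 (+1 day) = 20 hours.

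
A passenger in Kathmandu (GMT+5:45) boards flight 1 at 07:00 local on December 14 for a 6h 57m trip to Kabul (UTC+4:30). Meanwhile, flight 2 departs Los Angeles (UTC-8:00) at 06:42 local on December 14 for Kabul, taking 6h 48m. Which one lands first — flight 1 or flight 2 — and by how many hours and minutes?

the first, by 13 hours 18 minutes

Flight 1 in UTC: 07:00 − 5:45 = 01:15 on Dec 14.
+6 hours and 57 minutes → arrive 08:12 UTC on Dec 14.
Flight 2 in UTC: 06:42 + 8:00 = 14:42 on Dec 14.
+6 hours and 48 minutes → arrive 21:30 UTC on Dec 14.
Flight 1 lands earlier by 13 hours 18 minutes.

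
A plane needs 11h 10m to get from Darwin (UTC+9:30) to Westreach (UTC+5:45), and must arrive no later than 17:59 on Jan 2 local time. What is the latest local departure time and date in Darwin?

Target arrival in UTC: 17:59 − 5:45 = 12:14 on Jan 2.
Subtract 11 hours 10 minutes → departure 01:04 UTC on Jan 2.
Darwin is UTC+9:30: 01:04 + 9:30 = 10:34 on Jan 2.

10:34 on Jan 2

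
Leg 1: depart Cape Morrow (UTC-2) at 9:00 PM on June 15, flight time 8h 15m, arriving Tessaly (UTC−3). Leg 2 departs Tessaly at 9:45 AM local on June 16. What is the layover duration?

5 hours 30 minutes

Convert departure to UTC: 9:00 PM + 2:00 = 11:00 PM UTC on Jun 15.
Add 8 hours 15 minutes flight time → 7:15 AM UTC (Jun 16).
Tessaly is UTC−3:00, so local arrival = 7:15 AM − 3:00 = 4:15 AM on Jun 16.
Layover = 9:45 AM − 4:15 AM = 5 hours 30 minutes.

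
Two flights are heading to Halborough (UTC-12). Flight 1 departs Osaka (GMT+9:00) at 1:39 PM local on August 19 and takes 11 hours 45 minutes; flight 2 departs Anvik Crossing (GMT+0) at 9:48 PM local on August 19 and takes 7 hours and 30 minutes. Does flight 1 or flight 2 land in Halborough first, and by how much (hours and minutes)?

the first, by 12 hours 54 minutes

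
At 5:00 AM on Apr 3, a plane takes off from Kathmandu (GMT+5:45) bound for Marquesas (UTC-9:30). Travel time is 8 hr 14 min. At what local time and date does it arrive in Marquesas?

9:59 PM on April 2

Convert departure to UTC: 5:00 AM − 5:45 = 11:15 PM UTC on Apr 2.
Add 8 hours and 14 minutes travel time → 7:29 AM UTC (Apr 3).
Marquesas is UTC−9:30, so local arrival = 7:29 AM − 9:30 = 9:59 PM on Apr 2.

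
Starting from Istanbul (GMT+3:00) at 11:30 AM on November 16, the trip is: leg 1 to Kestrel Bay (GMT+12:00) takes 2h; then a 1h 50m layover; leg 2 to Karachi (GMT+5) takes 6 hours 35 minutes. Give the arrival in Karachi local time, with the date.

Convert departure to UTC: 11:30 AM − 3:00 = 8:30 AM UTC on Nov 16.
Add 2 hours leg 1 → 10:30 AM UTC.
Add 1 hour and 50 minutes layover in Kestrel Bay → 12:20 PM UTC.
Add 6 hours and 35 minutes leg 2 → 6:55 PM UTC.
Karachi is UTC+5:00, so local arrival = 6:55 PM + 5:00 = 11:55 PM on Nov 16.

11:55 PM on Nov 16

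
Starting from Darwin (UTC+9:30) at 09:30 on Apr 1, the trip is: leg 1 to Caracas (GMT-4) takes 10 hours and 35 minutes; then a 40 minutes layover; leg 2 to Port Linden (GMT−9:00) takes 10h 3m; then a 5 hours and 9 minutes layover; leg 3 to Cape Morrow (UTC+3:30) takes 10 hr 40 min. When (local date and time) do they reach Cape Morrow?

16:37 on Apr 2

Convert departure to UTC: 09:30 − 9:30 = 00:00 UTC on Apr 1.
Add 10 hours 35 minutes leg 1 → 10:35 UTC.
Add 40 minutes layover in Caracas → 11:15 UTC.
Add 10 hours 3 minutes leg 2 → 21:18 UTC.
Add 5 hours 9 minutes layover in Port Linden → 02:27 UTC (Apr 2).
Add 10 hours 40 minutes leg 3 → 13:07 UTC.
Cape Morrow is UTC+3:30, so local arrival = 13:07 + 3:30 = 16:37 on Apr 2.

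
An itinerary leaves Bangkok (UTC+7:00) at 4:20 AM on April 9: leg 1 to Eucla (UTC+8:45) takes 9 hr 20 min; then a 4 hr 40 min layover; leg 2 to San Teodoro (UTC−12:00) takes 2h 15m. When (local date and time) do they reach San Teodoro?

1:35 AM on April 9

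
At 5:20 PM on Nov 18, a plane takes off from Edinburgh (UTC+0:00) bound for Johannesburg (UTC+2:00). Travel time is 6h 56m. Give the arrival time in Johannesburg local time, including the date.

Edinburgh is at UTC+0, so departure is already 5:20 PM UTC on Nov 18.
Add 6 hours 56 minutes travel time → 12:16 AM UTC (Nov 19).
Johannesburg is UTC+2:00, so local arrival = 12:16 AM + 2:00 = 2:16 AM on Nov 19.

2:16 AM on November 19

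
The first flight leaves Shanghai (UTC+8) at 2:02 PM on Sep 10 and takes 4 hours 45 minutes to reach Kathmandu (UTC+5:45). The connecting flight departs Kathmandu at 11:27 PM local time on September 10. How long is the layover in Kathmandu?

6 hours 55 minutes

Convert departure to UTC: 2:02 PM − 8:00 = 6:02 AM UTC on Sep 10.
Add 4 hours 45 minutes flight time → 10:47 AM UTC.
Kathmandu is UTC+5:45, so local arrival = 10:47 AM + 5:45 = 4:32 PM on Sep 10.
Layover = 11:27 PM − 4:32 PM = 6 hours 55 minutes.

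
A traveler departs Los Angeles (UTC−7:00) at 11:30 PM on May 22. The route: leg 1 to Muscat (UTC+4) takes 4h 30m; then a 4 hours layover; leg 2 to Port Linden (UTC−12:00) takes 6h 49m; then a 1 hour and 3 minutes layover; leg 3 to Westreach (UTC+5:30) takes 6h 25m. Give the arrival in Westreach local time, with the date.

Convert departure to UTC: 11:30 PM + 7:00 = 6:30 AM UTC on May 23.
Add 4 hours and 30 minutes leg 1 → 11:00 AM UTC.
Add 4 hours layover in Muscat → 3:00 PM UTC.
Add 6 hours 49 minutes leg 2 → 9:49 PM UTC.
Add 1 hour 3 minutes layover in Port Linden → 10:52 PM UTC.
Add 6 hours 25 minutes leg 3 → 5:17 AM UTC (May 24).
Westreach is UTC+5:30, so local arrival = 5:17 AM + 5:30 = 10:47 AM on May 24.

10:47 AM on May 24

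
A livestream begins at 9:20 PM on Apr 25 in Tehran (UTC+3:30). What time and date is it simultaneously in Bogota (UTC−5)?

12:50 PM on April 25

In UTC: 9:20 PM − 3:30 = 5:50 PM on Apr 25.
Bogota is UTC−5:00: 5:50 PM − 5:00 = 12:50 PM on Apr 25.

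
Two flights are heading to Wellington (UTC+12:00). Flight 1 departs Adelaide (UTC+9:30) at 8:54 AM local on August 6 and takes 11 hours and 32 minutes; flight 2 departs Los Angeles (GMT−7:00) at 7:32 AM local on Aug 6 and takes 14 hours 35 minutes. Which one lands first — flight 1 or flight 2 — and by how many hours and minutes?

the first, by 18 hours 11 minutes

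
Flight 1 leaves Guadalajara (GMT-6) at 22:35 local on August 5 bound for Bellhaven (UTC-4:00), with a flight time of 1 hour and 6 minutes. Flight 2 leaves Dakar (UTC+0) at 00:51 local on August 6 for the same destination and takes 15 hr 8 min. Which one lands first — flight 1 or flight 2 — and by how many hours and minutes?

the first, by 10 hours 18 minutes

Flight 1 in UTC: 22:35 + 6:00 = 04:35 on Aug 6.
+1 hour 6 minutes → arrive 05:41 UTC on Aug 6.
Flight 2 departs at 00:51 UTC (Aug 6).
+15 hours and 8 minutes → arrive 15:59 UTC on Aug 6.
Flight 1 lands earlier by 10 hours 18 minutes.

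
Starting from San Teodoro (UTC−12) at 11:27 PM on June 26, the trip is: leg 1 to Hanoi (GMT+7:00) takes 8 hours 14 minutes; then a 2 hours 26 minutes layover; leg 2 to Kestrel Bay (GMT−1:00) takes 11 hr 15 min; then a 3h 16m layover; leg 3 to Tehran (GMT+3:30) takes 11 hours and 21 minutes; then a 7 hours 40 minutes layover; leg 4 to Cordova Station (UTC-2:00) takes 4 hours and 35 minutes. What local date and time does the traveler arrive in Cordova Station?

Convert departure to UTC: 11:27 PM + 12:00 = 11:27 AM UTC on Jun 27.
Add 8 hours and 14 minutes leg 1 → 7:41 PM UTC.
Add 2 hours 26 minutes layover in Hanoi → 10:07 PM UTC.
Add 11 hours 15 minutes leg 2 → 9:22 AM UTC (Jun 28).
Add 3 hours 16 minutes layover in Kestrel Bay → 12:38 PM UTC.
Add 11 hours 21 minutes leg 3 → 11:59 PM UTC.
Add 7 hours and 40 minutes layover in Tehran → 7:39 AM UTC (Jun 29).
Add 4 hours and 35 minutes leg 4 → 12:14 PM UTC.
Cordova Station is UTC−2:00, so local arrival = 12:14 PM − 2:00 = 10:14 AM on Jun 29.

10:14 AM on Jun 29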